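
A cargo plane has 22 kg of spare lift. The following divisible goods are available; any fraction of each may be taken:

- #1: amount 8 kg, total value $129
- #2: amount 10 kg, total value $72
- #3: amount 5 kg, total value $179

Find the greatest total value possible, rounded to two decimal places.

Take in order of value per unit:
- #3 (179/5 per unit): all 5 → value 179, running total 179.00
- #1 (129/8 per unit): all 8 → value 129, running total 308.00
- #2 (72/10 per unit): 9 of 10 → value 9×72/10 = 64.8000, running total 372.80
Total 372.80.

372.80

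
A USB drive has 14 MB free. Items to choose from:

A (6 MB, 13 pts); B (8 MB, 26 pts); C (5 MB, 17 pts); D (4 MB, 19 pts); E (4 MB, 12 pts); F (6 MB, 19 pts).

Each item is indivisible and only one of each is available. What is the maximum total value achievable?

50 pts

Check high-value combinations within 14 MB:
- D+E+F: size 4+4+6=14, value 19+12+19=50
- C+D+E: size 5+4+4=13, value 17+19+12=48
- B+D: size 8+4=12, value 26+19=45
- B+F: size 8+6=14, value 26+19=45
Best: 50 pts.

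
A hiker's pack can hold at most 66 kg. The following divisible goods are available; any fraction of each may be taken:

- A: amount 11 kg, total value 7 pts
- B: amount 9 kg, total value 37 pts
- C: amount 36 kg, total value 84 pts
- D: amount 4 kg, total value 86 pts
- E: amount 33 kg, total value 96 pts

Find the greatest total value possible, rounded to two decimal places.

265.67

Take in order of value per unit:
- D (86/4 per unit): all 4 → value 86, running total 86.00
- B (37/9 per unit): all 9 → value 37, running total 123.00
- E (96/33 per unit): all 33 → value 96, running total 219.00
- C (84/36 per unit): 20 of 36 → value 20×84/36 = 46.6667, running total 265.67
Total 265.67.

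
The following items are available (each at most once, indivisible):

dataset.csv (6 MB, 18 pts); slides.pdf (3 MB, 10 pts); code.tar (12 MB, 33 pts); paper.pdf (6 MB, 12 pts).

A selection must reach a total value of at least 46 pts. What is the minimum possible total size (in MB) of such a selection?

Subsets with value ≥ 46, sorted by total size:
- dataset.csv+code.tar: size 18, value 51
- dataset.csv+slides.pdf+code.tar: size 21, value 61
- slides.pdf+code.tar+paper.pdf: size 21, value 55
Minimum size: 18 MB.

18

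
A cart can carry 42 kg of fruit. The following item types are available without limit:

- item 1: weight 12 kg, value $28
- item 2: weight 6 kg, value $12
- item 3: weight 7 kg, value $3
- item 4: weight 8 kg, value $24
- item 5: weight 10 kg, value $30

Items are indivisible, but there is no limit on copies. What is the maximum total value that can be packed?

$126

Best value-per-unit is item 4 at 24/8; filling with it alone gives 5×24 = 120.
Optimal mix: 4×item 4 + 1×item 5 → weight 42, value 126.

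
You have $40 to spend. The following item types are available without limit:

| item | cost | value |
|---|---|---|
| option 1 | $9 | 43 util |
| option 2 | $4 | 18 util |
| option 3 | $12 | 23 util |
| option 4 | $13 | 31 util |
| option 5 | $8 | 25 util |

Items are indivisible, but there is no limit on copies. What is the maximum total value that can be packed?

Best value-per-unit is option 1 at 43/9; filling with it alone gives 4×43 = 172.
Optimal mix: 4×option 1 + 1×option 2 → cost 40, value 190.

190 util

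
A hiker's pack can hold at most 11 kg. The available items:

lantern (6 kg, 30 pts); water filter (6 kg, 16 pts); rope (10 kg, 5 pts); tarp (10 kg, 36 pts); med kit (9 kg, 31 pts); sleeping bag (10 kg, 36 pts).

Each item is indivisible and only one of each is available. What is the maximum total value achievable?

36 pts

This is a 0/1 knapsack; check combinations near the capacity.
- tarp: weight 10, value 36
- sleeping bag: weight 10, value 36
- med kit: weight 9, value 31
Best: 36 pts.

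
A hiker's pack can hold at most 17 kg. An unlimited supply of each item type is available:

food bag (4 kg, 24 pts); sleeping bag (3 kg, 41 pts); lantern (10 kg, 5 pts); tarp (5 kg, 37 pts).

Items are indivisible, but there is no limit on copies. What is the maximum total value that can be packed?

205 pts

Best value-per-unit is sleeping bag at 41/3, and filling with it alone uses weight 5×3=15. No mix of the others beats 5×41 = 205.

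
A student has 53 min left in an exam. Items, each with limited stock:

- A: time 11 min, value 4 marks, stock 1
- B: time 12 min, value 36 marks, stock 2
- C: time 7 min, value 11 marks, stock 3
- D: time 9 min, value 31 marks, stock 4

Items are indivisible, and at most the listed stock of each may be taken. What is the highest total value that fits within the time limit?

Best selections within time 53 and stock limits:
- 2×B + 3×D: time 51, value 165
- 1×B + 4×D: time 48, value 160
- 1×B + 2×C + 3×D: time 53, value 151
- 2×C + 4×D: time 50, value 146
Best: 165 marks.

165 marks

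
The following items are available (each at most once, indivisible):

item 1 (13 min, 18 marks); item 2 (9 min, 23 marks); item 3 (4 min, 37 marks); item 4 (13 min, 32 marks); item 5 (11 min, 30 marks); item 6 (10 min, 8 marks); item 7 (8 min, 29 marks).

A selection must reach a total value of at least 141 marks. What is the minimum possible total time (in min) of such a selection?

45

Subsets with value ≥ 141, sorted by total time:
- item 2+item 3+item 4+item 5+item 7: time 45, value 151
- item 1+item 3+item 4+item 5+item 7: time 49, value 146
- item 2+item 3+item 4+item 5+item 6+item 7: time 55, value 159
Minimum time: 45 min.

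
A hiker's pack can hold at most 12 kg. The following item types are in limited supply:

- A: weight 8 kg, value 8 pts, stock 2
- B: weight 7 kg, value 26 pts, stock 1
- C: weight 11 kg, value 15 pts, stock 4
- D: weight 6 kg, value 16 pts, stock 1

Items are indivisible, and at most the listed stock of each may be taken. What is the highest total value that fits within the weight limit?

26 pts

Top feasible selections:
- 1×B: weight 7, value 26
- 1×D: weight 6, value 16
- 1×C: weight 11, value 15
- 1×A: weight 8, value 8
Best: 26 pts.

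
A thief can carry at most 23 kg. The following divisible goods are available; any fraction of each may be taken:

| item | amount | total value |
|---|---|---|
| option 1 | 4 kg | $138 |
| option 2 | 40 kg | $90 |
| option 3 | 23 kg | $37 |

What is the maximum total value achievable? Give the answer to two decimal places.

Take in order of value per unit:
- option 1 (138/4 per unit): all 4 → value 138, running total 138.00
- option 2 (90/40 per unit): 19 of 40 → value 19×90/40 = 42.7500, running total 180.75
Total 180.75.

180.75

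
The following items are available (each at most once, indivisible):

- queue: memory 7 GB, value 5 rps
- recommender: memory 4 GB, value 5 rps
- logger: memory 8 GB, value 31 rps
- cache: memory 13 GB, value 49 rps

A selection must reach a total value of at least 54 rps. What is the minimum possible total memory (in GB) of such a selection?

17

Subsets with value ≥ 54, sorted by total memory:
- recommender+cache: memory 17, value 54
- queue+cache: memory 20, value 54
Minimum memory: 17 GB.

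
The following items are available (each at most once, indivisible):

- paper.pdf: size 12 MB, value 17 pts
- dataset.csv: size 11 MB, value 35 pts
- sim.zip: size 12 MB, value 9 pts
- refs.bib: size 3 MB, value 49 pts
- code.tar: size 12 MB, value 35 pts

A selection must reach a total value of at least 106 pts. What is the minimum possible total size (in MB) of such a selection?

Subsets with value ≥ 106, sorted by total size:
- dataset.csv+refs.bib+code.tar: size 26, value 119
- paper.pdf+dataset.csv+refs.bib+code.tar: size 38, value 136
Minimum size: 26 MB.

26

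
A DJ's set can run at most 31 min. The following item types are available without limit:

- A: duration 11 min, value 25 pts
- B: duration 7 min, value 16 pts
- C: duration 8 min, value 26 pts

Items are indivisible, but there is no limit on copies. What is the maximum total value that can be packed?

Best value-per-unit is C at 26/8; filling with it alone gives 3×26 = 78.
Optimal mix: 1×B + 3×C → duration 31, value 94.

94 pts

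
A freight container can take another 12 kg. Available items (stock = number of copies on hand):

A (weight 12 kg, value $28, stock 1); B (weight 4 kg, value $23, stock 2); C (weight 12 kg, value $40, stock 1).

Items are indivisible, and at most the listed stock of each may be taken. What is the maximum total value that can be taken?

Top feasible selections:
- 2×B: weight 8, value 46
- 1×C: weight 12, value 40
- 1×A: weight 12, value 28
- 1×B: weight 4, value 23
Best: $46.

$46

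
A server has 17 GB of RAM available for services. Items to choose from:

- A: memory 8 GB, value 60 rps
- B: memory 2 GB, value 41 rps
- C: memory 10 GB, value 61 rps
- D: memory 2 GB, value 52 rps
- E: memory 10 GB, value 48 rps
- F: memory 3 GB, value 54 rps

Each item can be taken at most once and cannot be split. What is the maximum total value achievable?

208 rps

Check high-value combinations within 17 GB:
- B+C+D+F: memory 2+10+2+3=17, value 41+61+52+54=208
- A+B+D+F: memory 8+2+2+3=15, value 60+41+52+54=207
- B+D+E+F: memory 2+2+10+3=17, value 41+52+48+54=195
Best: 208 rps.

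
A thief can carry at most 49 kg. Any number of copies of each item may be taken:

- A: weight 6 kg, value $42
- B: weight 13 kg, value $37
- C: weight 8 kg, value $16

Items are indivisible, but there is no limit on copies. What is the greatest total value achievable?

$336

Best value-per-unit is A at 42/6, and filling with it alone uses weight 8×6=48. No mix of the others beats 8×42 = 336.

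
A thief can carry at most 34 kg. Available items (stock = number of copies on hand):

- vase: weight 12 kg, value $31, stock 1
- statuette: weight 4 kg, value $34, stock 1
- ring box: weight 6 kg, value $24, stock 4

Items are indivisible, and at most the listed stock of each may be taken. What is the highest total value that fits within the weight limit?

Best selections within weight 34 and stock limits:
- 1×vase + 1×statuette + 3×ring box: weight 34, value 137
- 1×statuette + 4×ring box: weight 28, value 130
- 1×vase + 1×statuette + 2×ring box: weight 28, value 113
- 1×statuette + 3×ring box: weight 22, value 106
Best: $137.

$137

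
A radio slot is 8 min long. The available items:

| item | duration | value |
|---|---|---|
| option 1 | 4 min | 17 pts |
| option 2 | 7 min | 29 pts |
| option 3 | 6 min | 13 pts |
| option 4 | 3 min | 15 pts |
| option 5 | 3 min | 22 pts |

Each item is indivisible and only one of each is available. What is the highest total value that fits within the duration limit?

39 pts

Check high-value combinations within 8 min:
- option 1+option 5: duration 4+3=7, value 17+22=39
- option 4+option 5: duration 3+3=6, value 15+22=37
- option 1+option 4: duration 4+3=7, value 17+15=32
- option 2: duration 7, value 29
Best: 39 pts.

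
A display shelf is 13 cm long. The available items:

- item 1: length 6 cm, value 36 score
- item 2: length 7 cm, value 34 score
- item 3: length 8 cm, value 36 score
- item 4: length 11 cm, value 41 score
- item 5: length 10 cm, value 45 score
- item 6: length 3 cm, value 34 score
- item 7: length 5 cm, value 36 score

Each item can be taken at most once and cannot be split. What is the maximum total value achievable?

Check high-value combinations within 13 cm:
- item 5+item 6: length 10+3=13, value 45+34=79
- item 1+item 7: length 6+5=11, value 36+36=72
- item 3+item 7: length 8+5=13, value 36+36=72
- item 6+item 7: length 3+5=8, value 34+36=70
Best: 79 score.

79 score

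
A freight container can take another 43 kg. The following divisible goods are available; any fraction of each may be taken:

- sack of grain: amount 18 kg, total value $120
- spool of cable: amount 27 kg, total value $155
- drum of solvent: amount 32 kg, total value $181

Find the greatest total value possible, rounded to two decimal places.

263.52

Take in order of value per unit:
- sack of grain (120/18 per unit): all 18 → value 120, running total 120.00
- spool of cable (155/27 per unit): 25 of 27 → value 25×155/27 = 143.5185, running total 263.52
Total 263.52.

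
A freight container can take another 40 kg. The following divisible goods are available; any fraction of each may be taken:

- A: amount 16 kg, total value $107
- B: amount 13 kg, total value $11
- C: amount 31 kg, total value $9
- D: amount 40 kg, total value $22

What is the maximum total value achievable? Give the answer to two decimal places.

124.05

Take in order of value per unit:
- A (107/16 per unit): all 16 → value 107, running total 107.00
- B (11/13 per unit): all 13 → value 11, running total 118.00
- D (22/40 per unit): 11 of 40 → value 11×22/40 = 6.0500, running total 124.05
Total 124.05.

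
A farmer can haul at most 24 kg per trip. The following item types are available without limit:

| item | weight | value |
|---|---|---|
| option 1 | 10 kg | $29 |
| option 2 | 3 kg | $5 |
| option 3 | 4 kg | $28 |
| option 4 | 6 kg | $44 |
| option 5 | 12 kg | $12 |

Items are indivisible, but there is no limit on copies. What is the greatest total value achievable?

$176

Best value-per-unit is option 4 at 44/6, and filling with it alone uses weight 4×6=24. No mix of the others beats 4×44 = 176.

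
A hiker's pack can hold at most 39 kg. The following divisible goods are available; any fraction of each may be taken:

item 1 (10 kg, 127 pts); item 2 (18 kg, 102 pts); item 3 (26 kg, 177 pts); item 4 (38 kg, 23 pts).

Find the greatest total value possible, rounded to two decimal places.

321.00

Take in order of value per unit:
- item 1 (127/10 per unit): all 10 → value 127, running total 127.00
- item 3 (177/26 per unit): all 26 → value 177, running total 304.00
- item 2 (102/18 per unit): 3 of 18 → value 3×102/18 = 17.0000, running total 321.00
Total 321.00.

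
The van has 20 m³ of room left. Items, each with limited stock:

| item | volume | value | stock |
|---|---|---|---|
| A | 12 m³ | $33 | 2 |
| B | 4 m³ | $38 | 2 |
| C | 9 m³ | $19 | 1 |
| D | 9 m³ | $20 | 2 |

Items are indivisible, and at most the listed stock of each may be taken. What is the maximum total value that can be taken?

$109

Best selections within volume 20 and stock limits:
- 1×A + 2×B: volume 20, value 109
- 2×B + 1×D: volume 17, value 96
Best: $109.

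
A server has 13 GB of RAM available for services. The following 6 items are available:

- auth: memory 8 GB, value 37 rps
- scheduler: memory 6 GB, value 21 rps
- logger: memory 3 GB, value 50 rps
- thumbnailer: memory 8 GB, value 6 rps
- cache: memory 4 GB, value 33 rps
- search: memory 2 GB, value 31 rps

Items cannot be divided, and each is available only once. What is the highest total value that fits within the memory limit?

118 rps

Check high-value combinations within 13 GB:
- auth+logger+search: memory 8+3+2=13, value 37+50+31=118
- logger+cache+search: memory 3+4+2=9, value 50+33+31=114
- scheduler+logger+cache: memory 6+3+4=13, value 21+50+33=104
- scheduler+logger+search: memory 6+3+2=11, value 21+50+31=102
- auth+logger: memory 8+3=11, value 37+50=87
Best: 118 rps.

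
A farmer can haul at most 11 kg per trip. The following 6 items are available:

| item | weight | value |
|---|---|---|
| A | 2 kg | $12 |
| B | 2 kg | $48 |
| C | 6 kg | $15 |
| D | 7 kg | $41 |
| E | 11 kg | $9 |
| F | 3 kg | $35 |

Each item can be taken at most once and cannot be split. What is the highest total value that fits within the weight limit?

Check high-value combinations within 11 kg:
- A+B+D: weight 2+2+7=11, value 12+48+41=101
- B+C+F: weight 2+6+3=11, value 48+15+35=98
- A+B+F: weight 2+2+3=7, value 12+48+35=95
- B+D: weight 2+7=9, value 48+41=89
- B+F: weight 2+3=5, value 48+35=83
Best: $101.

$101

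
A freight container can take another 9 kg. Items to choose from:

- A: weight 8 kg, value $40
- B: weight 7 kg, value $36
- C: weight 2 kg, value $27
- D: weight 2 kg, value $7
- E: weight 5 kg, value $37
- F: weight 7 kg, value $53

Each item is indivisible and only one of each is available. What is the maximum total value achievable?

This is a 0/1 knapsack; check combinations near the capacity.
- C+F: weight 2+7=9, value 27+53=80
- C+D+E: weight 2+2+5=9, value 27+7+37=71
- C+E: weight 2+5=7, value 27+37=64
- B+C: weight 7+2=9, value 36+27=63
- D+F: weight 2+7=9, value 7+53=60
Best: $80.

$80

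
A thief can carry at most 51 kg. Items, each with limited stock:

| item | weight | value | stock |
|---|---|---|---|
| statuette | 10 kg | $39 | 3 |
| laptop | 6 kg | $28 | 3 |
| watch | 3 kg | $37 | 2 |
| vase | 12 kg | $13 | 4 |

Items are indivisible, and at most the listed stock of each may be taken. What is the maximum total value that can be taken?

Top feasible selections:
- 3×statuette + 2×laptop + 2×watch: weight 48, value 247
- 3×statuette + 3×laptop + 1×watch: weight 51, value 238
- 2×statuette + 3×laptop + 2×watch: weight 44, value 236
- 2×statuette + 2×laptop + 2×watch + 1×vase: weight 50, value 221
Best: $247.

$247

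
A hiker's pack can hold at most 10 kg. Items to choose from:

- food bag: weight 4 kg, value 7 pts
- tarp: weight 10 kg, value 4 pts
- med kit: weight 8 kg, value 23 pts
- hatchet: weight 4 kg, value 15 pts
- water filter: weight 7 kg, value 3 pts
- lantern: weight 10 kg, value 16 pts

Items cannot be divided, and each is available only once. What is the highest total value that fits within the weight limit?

23 pts

Check high-value combinations within 10 kg:
- med kit: weight 8, value 23
- food bag+hatchet: weight 4+4=8, value 7+15=22
- lantern: weight 10, value 16
Best: 23 pts.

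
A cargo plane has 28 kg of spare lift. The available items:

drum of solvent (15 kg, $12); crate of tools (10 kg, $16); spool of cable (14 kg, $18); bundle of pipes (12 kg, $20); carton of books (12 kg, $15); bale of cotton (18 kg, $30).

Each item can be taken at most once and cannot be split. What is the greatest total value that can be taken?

$46

Check high-value combinations within 28 kg:
- crate of tools+bale of cotton: weight 10+18=28, value 16+30=46
- spool of cable+bundle of pipes: weight 14+12=26, value 18+20=38
- crate of tools+bundle of pipes: weight 10+12=22, value 16+20=36
- bundle of pipes+carton of books: weight 12+12=24, value 20+15=35
Best: $46.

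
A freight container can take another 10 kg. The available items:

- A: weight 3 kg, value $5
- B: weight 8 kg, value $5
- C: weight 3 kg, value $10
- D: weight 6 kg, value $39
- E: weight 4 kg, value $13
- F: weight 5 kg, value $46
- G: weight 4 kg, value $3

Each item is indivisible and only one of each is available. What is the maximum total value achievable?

This is a 0/1 knapsack; check combinations near the capacity.
- E+F: weight 4+5=9, value 13+46=59
- C+F: weight 3+5=8, value 10+46=56
- D+E: weight 6+4=10, value 39+13=52
Best: $59.

$59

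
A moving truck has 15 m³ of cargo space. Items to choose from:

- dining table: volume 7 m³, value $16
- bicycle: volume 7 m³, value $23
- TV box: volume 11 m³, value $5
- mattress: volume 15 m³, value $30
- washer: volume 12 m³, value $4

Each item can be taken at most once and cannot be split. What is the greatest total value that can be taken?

$39

Check high-value combinations within 15 m³:
- dining table+bicycle: volume 7+7=14, value 16+23=39
- mattress: volume 15, value 30
- bicycle: volume 7, value 23
Best: $39.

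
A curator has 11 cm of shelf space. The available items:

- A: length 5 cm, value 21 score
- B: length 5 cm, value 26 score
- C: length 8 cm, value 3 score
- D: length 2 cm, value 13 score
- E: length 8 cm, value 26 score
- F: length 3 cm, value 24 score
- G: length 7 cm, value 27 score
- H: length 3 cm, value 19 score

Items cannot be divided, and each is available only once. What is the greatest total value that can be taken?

69 score

Check high-value combinations within 11 cm:
- B+F+H: length 5+3+3=11, value 26+24+19=69
- A+F+H: length 5+3+3=11, value 21+24+19=64
- B+D+F: length 5+2+3=10, value 26+13+24=63
Best: 69 score.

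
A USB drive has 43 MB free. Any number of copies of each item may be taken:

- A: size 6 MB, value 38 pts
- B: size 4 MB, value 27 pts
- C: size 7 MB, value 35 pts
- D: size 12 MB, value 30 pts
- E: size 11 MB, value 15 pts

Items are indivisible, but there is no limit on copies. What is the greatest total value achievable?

Best value-per-unit is B at 27/4; filling with it alone gives 10×27 = 270.
Optimal mix: 1×A + 9×B → size 42, value 281.

281 pts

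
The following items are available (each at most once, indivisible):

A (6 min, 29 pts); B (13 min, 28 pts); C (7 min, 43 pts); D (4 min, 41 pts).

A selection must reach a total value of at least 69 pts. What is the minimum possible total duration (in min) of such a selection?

10

Subsets with value ≥ 69, sorted by total duration:
- A+D: duration 10, value 70
- C+D: duration 11, value 84
- A+C: duration 13, value 72
- A+C+D: duration 17, value 113
Minimum duration: 10 min.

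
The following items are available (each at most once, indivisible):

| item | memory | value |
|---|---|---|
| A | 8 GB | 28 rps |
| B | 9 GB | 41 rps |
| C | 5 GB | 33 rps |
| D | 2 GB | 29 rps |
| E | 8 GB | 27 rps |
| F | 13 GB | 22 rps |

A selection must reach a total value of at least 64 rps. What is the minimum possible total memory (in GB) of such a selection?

11

Subsets with value ≥ 64, sorted by total memory:
- B+D: memory 11, value 70
- B+C: memory 14, value 74
- A+C+D: memory 15, value 90
Minimum memory: 11 GB.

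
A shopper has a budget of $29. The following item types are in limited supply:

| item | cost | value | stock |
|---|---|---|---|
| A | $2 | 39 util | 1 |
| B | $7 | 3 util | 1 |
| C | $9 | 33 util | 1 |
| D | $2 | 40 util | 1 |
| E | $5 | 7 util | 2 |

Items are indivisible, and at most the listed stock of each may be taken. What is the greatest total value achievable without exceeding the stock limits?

126 util

Best selections within cost 29 and stock limits:
- 1×A + 1×C + 1×D + 2×E: cost 23, value 126
- 1×A + 1×B + 1×C + 1×D + 1×E: cost 25, value 122
Best: 126 util.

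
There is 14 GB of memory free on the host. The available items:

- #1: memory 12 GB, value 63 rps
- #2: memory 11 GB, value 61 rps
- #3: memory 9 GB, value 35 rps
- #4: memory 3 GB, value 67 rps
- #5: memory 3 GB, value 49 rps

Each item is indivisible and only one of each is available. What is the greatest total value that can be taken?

Check high-value combinations within 14 GB:
- #2+#4: memory 11+3=14, value 61+67=128
- #4+#5: memory 3+3=6, value 67+49=116
- #2+#5: memory 11+3=14, value 61+49=110
- #3+#4: memory 9+3=12, value 35+67=102
- #3+#5: memory 9+3=12, value 35+49=84
Best: 128 rps.

128 rps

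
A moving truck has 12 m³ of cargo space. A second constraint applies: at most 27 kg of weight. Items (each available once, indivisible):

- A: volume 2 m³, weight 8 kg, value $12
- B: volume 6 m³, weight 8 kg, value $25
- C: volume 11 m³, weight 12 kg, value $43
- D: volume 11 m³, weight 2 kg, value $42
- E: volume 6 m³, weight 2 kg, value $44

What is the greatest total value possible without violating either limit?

Feasible sets respecting both limits:
- B+E: volume 12, weight 10, value 69
- A+E: volume 8, weight 10, value 56
- E: volume 6, weight 2, value 44
- C: volume 11, weight 12, value 43
Best: $69.

$69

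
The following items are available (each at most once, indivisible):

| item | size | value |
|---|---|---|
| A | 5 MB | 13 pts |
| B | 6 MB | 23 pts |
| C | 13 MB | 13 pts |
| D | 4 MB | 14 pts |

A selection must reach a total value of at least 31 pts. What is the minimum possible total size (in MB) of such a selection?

Subsets with value ≥ 31, sorted by total size:
- B+D: size 10, value 37
- A+B: size 11, value 36
Minimum size: 10 MB.

10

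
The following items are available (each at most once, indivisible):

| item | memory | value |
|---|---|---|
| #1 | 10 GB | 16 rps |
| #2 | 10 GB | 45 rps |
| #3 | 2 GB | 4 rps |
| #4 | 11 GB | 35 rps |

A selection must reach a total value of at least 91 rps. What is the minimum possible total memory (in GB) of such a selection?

31

Subsets with value ≥ 91, sorted by total memory:
- #1+#2+#4: memory 31, value 96
- #1+#2+#3+#4: memory 33, value 100
Minimum memory: 31 GB.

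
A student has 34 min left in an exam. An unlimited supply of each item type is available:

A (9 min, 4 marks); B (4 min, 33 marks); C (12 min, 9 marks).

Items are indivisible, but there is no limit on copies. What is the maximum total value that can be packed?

Best value-per-unit is B at 33/4, and filling with it alone uses time 8×4=32. No mix of the others beats 8×33 = 264.

264 marks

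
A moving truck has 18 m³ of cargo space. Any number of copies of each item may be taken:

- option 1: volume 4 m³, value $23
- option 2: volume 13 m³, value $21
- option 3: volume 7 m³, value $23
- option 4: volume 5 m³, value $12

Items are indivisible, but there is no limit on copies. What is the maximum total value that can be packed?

Best value-per-unit is option 1 at 23/4, and filling with it alone uses volume 4×4=16. No mix of the others beats 4×23 = 92.

$92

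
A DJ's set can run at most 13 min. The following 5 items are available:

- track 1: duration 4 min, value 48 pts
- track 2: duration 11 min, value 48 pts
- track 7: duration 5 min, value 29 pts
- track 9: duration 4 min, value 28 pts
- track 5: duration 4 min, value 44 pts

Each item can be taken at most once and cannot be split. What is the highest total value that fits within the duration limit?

121 pts

This is a 0/1 knapsack; check combinations near the capacity.
- track 1+track 7+track 5: duration 4+5+4=13, value 48+29+44=121
- track 1+track 9+track 5: duration 4+4+4=12, value 48+28+44=120
- track 1+track 7+track 9: duration 4+5+4=13, value 48+29+28=105
- track 7+track 9+track 5: duration 5+4+4=13, value 29+28+44=101
Best: 121 pts.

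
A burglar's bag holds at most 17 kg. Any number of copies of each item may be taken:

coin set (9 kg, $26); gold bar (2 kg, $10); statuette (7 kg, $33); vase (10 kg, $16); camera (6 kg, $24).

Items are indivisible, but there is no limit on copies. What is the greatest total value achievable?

Best value-per-unit is gold bar at 10/2; filling with it alone gives 8×10 = 80.
Optimal mix: 5×gold bar + 1×statuette → weight 17, value 83.

$83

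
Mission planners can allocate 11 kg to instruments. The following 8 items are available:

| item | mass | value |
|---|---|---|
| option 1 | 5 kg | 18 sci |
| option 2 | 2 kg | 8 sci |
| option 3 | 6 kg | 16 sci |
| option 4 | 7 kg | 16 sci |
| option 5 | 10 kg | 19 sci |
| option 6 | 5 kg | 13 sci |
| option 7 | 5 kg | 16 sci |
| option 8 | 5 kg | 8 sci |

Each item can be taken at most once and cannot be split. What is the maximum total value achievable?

Check high-value combinations within 11 kg:
- option 1+option 7: mass 5+5=10, value 18+16=34
- option 1+option 3: mass 5+6=11, value 18+16=34
- option 3+option 7: mass 6+5=11, value 16+16=32
- option 1+option 6: mass 5+5=10, value 18+13=31
- option 6+option 7: mass 5+5=10, value 13+16=29
Best: 34 sci.

34 sci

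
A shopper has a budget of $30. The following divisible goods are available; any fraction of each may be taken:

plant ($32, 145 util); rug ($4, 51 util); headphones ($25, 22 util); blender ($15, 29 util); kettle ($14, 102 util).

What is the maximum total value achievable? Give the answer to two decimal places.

Take in order of value per unit:
- rug (51/4 per unit): all 4 → value 51, running total 51.00
- kettle (102/14 per unit): all 14 → value 102, running total 153.00
- plant (145/32 per unit): 12 of 32 → value 12×145/32 = 54.3750, running total 207.38
Total 207.38.

207.38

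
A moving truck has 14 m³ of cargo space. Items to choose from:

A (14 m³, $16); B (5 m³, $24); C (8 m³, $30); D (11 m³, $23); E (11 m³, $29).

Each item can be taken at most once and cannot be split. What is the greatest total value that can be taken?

This is a 0/1 knapsack; check combinations near the capacity.
- B+C: volume 5+8=13, value 24+30=54
- C: volume 8, value 30
- E: volume 11, value 29
Best: $54.

$54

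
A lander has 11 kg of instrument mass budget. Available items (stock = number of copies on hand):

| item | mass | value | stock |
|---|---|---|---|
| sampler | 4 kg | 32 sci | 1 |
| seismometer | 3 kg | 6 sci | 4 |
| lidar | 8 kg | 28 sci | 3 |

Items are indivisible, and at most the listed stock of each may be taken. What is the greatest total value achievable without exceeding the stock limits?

44 sci

Best selections within mass 11 and stock limits:
- 1×sampler + 2×seismometer: mass 10, value 44
- 1×sampler + 1×seismometer: mass 7, value 38
- 1×seismometer + 1×lidar: mass 11, value 34
Best: 44 sci.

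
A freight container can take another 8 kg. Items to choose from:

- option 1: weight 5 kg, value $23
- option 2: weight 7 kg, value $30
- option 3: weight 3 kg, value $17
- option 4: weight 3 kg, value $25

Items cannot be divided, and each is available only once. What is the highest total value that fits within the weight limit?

This is a 0/1 knapsack; check combinations near the capacity.
- option 1+option 4: weight 5+3=8, value 23+25=48
- option 3+option 4: weight 3+3=6, value 17+25=42
- option 1+option 3: weight 5+3=8, value 23+17=40
- option 2: weight 7, value 30
- option 4: weight 3, value 25
Best: $48.

$48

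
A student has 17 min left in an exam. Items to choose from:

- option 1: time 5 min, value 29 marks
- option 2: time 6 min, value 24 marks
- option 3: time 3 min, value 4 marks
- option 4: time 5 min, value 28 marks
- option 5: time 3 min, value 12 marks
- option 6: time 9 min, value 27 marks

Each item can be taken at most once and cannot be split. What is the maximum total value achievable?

81 marks

Check high-value combinations within 17 min:
- option 1+option 2+option 4: time 5+6+5=16, value 29+24+28=81
- option 1+option 3+option 4+option 5: time 5+3+5+3=16, value 29+4+28+12=73
- option 1+option 4+option 5: time 5+5+3=13, value 29+28+12=69
Best: 81 marks.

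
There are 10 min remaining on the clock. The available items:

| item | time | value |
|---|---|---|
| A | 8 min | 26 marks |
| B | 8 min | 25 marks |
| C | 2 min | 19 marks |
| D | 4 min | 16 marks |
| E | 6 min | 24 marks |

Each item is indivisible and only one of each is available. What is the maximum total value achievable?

Check high-value combinations within 10 min:
- A+C: time 8+2=10, value 26+19=45
- B+C: time 8+2=10, value 25+19=44
- C+E: time 2+6=8, value 19+24=43
- D+E: time 4+6=10, value 16+24=40
Best: 45 marks.

45 marks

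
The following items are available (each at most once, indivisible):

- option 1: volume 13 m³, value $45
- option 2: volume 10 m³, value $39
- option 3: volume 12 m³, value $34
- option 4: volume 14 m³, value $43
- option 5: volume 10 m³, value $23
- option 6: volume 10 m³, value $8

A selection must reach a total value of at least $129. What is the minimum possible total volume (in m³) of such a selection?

Subsets with value ≥ 129, sorted by total volume:
- option 1+option 2+option 3+option 5: volume 45, value 141
- option 2+option 3+option 4+option 5: volume 46, value 139
Minimum volume: 45 m³.

45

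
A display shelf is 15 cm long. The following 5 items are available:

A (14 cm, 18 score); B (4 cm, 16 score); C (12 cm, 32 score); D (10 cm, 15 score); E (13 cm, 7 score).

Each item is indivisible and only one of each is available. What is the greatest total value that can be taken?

This is a 0/1 knapsack; check combinations near the capacity.
- C: length 12, value 32
- B+D: length 4+10=14, value 16+15=31
- A: length 14, value 18
Best: 32 score.

32 score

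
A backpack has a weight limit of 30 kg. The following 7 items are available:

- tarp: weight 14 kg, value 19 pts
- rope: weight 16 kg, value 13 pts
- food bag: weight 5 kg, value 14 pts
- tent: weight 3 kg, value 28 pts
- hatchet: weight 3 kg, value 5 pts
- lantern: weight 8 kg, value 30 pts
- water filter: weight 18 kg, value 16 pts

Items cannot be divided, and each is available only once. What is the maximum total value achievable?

Check high-value combinations within 30 kg:
- tarp+food bag+tent+lantern: weight 14+5+3+8=30, value 19+14+28+30=91
- tarp+tent+hatchet+lantern: weight 14+3+3+8=28, value 19+28+5+30=82
- food bag+tent+hatchet+lantern: weight 5+3+3+8=19, value 14+28+5+30=77
- tarp+tent+lantern: weight 14+3+8=25, value 19+28+30=77
Best: 91 pts.

91 pts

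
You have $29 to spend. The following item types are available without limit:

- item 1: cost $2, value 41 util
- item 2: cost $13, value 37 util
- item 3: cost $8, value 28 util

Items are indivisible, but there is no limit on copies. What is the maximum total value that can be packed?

Best value-per-unit is item 1 at 41/2, and filling with it alone uses cost 14×2=28. No mix of the others beats 14×41 = 574.

574 util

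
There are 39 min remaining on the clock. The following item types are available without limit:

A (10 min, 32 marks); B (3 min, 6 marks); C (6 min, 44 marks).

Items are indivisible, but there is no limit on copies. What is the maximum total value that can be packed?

Best value-per-unit is C at 44/6; filling with it alone gives 6×44 = 264.
Optimal mix: 1×B + 6×C → time 39, value 270.

270 marks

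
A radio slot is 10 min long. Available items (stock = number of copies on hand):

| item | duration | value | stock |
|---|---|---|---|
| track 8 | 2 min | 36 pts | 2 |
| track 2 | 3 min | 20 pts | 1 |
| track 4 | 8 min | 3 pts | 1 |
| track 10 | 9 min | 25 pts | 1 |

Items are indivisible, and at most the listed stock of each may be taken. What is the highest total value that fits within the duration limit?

92 pts

Best selections within duration 10 and stock limits:
- 2×track 8 + 1×track 2: duration 7, value 92
- 2×track 8: duration 4, value 72
Best: 92 pts.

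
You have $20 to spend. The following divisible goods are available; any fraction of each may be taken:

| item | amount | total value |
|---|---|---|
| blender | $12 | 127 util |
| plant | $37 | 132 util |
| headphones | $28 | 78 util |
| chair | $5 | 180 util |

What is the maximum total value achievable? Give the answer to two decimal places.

317.70

Take in order of value per unit:
- chair (180/5 per unit): all 5 → value 180, running total 180.00
- blender (127/12 per unit): all 12 → value 127, running total 307.00
- plant (132/37 per unit): 3 of 37 → value 3×132/37 = 10.7027, running total 317.70
Total 317.70.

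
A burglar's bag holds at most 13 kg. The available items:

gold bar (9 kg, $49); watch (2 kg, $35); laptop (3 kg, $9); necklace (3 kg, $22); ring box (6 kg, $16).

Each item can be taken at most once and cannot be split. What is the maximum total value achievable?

$84

Check high-value combinations within 13 kg:
- gold bar+watch: weight 9+2=11, value 49+35=84
- watch+necklace+ring box: weight 2+3+6=11, value 35+22+16=73
- gold bar+necklace: weight 9+3=12, value 49+22=71
- watch+laptop+necklace: weight 2+3+3=8, value 35+9+22=66
- watch+laptop+ring box: weight 2+3+6=11, value 35+9+16=60
Best: $84.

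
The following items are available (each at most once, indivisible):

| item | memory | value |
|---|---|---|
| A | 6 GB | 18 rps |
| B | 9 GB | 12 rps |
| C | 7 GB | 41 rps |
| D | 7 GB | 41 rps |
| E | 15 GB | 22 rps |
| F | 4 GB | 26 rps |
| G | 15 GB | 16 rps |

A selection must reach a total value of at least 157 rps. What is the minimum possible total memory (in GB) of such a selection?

Subsets with value ≥ 157, sorted by total memory:
- A+B+C+D+E+F: memory 48, value 160
- A+C+D+E+F+G: memory 54, value 164
- B+C+D+E+F+G: memory 57, value 158
- A+B+C+D+E+F+G: memory 63, value 176
Minimum memory: 48 GB.

48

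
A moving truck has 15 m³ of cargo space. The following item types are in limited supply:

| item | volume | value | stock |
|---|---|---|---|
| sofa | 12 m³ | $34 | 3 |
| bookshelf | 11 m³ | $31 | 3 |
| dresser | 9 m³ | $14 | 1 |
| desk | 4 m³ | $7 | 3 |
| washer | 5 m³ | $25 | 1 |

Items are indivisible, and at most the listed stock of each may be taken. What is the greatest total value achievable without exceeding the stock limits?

Best selections within volume 15 and stock limits:
- 2×desk + 1×washer: volume 13, value 39
- 1×dresser + 1×washer: volume 14, value 39
Best: $39.

$39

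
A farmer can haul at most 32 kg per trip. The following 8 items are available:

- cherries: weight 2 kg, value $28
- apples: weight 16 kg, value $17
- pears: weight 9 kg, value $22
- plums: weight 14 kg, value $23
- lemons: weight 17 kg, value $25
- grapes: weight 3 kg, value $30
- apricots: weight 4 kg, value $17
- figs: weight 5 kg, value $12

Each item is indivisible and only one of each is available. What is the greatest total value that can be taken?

Check high-value combinations within 32 kg:
- cherries+pears+plums+grapes+apricots: weight 2+9+14+3+4=32, value 28+22+23+30+17=120
- cherries+lemons+grapes+apricots+figs: weight 2+17+3+4+5=31, value 28+25+30+17+12=112
- cherries+plums+grapes+apricots+figs: weight 2+14+3+4+5=28, value 28+23+30+17+12=110
- cherries+pears+grapes+apricots+figs: weight 2+9+3+4+5=23, value 28+22+30+17+12=109
- cherries+pears+lemons+grapes: weight 2+9+17+3=31, value 28+22+25+30=105
Best: $120.

$120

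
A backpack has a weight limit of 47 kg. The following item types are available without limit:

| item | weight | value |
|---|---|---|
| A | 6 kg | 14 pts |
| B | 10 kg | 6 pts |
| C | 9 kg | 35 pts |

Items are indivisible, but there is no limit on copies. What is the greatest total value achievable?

Best value-per-unit is C at 35/9, and filling with it alone uses weight 5×9=45. No mix of the others beats 5×35 = 175.

175 pts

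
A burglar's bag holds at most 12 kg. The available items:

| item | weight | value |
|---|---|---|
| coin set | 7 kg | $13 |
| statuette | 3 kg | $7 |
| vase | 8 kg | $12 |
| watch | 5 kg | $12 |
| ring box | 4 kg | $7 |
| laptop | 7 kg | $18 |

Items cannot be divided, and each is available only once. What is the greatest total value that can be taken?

Check high-value combinations within 12 kg:
- watch+laptop: weight 5+7=12, value 12+18=30
- statuette+watch+ring box: weight 3+5+4=12, value 7+12+7=26
- statuette+laptop: weight 3+7=10, value 7+18=25
- ring box+laptop: weight 4+7=11, value 7+18=25
Best: $30.

$30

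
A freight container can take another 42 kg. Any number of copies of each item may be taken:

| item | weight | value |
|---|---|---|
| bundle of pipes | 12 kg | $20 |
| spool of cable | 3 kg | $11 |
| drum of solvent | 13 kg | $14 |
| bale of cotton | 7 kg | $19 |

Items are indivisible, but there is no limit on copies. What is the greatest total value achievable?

$154

Best value-per-unit is spool of cable at 11/3, and filling with it alone uses weight 14×3=42. No mix of the others beats 14×11 = 154.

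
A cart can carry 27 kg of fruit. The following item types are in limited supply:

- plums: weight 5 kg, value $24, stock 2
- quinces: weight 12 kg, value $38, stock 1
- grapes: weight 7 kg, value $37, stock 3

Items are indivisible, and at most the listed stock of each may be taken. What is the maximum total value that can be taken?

$135

Best selections within weight 27 and stock limits:
- 1×plums + 3×grapes: weight 26, value 135
- 2×plums + 2×grapes: weight 24, value 122
- 1×quinces + 2×grapes: weight 26, value 112
Best: $135.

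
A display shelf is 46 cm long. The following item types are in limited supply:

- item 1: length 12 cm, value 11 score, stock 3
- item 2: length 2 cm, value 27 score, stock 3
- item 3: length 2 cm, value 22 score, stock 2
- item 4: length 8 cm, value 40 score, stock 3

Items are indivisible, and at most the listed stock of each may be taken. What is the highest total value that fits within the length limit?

Best selections within length 46 and stock limits:
- 1×item 1 + 3×item 2 + 2×item 3 + 3×item 4: length 46, value 256
- 3×item 2 + 2×item 3 + 3×item 4: length 34, value 245
Best: 256 score.

256 score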